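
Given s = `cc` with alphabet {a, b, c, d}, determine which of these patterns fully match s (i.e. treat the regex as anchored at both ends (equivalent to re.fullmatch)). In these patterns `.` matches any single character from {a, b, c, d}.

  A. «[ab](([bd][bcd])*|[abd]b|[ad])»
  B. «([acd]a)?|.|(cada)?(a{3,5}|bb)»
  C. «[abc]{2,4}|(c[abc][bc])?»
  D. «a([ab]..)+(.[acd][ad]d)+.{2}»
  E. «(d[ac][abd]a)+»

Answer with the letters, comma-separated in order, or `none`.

A → no match
B → no match
C → match
D → no match — must start with `a`
E → no match — must start with `d`

C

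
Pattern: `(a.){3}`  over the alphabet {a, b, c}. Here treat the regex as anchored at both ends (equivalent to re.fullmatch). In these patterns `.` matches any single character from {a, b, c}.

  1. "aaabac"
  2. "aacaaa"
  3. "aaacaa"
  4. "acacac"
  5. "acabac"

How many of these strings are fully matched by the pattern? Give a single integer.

1 → match
2 → no match
3 → match
4 → match
5 → match
Total matched: 4

4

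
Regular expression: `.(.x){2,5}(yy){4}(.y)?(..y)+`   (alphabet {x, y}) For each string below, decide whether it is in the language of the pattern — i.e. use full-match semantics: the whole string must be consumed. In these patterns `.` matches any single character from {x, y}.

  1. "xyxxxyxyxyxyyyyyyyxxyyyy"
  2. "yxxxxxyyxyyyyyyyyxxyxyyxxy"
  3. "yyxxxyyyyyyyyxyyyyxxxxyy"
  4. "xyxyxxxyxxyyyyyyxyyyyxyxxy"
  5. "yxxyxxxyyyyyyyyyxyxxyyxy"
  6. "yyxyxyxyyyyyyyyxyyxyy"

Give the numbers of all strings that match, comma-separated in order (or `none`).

1 → no match
2 → no match
3 → no match
4 → no match
5 → match
6 → match

5, 6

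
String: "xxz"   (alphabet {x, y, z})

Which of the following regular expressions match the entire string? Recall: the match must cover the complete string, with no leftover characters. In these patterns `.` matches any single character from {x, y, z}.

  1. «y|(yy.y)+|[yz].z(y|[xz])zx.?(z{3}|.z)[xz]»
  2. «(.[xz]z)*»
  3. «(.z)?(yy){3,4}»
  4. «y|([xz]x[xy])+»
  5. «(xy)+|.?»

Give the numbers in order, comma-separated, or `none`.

2

1 → no match
2 → match
3 → no match — must end with "yy"
4 → no match
5 → no match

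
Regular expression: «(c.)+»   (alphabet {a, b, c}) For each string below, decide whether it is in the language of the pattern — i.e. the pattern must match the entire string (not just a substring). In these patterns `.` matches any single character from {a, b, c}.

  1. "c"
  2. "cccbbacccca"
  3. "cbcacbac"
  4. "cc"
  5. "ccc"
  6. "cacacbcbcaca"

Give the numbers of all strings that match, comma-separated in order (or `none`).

4, 6

1 → no match
2 → no match
3 → no match
4 → match
5 → no match
6 → match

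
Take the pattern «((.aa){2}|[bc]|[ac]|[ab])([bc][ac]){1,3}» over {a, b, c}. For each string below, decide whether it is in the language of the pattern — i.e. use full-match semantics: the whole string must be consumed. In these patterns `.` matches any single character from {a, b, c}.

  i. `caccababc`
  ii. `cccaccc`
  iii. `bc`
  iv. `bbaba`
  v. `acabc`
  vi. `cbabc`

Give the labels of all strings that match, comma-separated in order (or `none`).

i → no match
ii → no match
iii → no match
iv → match
v → match
vi → match

iv, v, vi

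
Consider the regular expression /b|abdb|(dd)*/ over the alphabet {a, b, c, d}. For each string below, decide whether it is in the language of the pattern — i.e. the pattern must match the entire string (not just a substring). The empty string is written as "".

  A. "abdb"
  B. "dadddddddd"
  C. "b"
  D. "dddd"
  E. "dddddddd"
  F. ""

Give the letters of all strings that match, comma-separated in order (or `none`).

A, C, D, E, F

A → match
B → no match
C → match
D → match
E → match
F → match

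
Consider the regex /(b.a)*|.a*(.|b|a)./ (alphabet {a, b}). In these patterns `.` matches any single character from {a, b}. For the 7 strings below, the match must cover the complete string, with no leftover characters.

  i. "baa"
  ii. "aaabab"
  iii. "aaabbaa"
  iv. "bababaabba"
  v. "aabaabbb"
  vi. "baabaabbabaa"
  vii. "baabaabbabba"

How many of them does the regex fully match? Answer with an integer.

i → match
ii → no match
iii → no match
iv → no match
v → no match
vi → match
vii → match
Total matched: 3

3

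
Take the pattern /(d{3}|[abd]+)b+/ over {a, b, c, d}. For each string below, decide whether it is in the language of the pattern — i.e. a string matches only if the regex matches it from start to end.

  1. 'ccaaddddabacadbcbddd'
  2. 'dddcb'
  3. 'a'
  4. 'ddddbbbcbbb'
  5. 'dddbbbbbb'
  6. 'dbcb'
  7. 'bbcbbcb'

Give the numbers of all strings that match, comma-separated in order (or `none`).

5

1 → no match — must end with 'b'
2. 'dddcb' → no match
3. 'a' → no match — must end with 'b'
4. 'ddddbbbcbbb' → no match
5. 'dddbbbbbb' → match
6. 'dbcb' → no match
7. 'bbcbbcb' → no match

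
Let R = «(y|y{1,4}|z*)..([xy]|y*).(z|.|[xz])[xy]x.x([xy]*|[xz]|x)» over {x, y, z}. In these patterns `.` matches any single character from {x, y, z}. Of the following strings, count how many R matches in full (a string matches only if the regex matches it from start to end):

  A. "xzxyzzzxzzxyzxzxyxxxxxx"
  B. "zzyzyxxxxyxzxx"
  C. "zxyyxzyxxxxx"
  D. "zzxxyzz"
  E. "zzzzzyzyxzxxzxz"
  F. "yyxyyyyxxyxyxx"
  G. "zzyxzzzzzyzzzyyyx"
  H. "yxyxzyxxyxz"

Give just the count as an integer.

4

A → no match
B → no match
C → match
D → no match
E → match
F → match
G → no match
H → match
Total matched: 4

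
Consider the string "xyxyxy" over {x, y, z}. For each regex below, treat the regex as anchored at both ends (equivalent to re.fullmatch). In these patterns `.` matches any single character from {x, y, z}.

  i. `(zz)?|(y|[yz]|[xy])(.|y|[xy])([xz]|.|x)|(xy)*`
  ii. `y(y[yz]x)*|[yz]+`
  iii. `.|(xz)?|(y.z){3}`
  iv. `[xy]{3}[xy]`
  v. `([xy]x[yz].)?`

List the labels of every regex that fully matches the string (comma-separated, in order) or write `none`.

i

i → match
ii → no match
iii → no match
iv → no match
v → no match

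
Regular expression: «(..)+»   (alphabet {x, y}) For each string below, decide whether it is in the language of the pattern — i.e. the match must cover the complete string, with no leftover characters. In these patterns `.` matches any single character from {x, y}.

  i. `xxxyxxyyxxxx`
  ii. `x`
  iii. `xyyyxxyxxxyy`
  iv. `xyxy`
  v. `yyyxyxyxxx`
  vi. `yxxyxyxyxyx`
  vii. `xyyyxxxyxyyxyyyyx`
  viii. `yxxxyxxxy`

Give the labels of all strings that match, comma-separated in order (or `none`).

i, iii, iv, v

i → match
ii → no match
iii → match
iv → match
v → match
vi → no match
vii → no match
viii → no match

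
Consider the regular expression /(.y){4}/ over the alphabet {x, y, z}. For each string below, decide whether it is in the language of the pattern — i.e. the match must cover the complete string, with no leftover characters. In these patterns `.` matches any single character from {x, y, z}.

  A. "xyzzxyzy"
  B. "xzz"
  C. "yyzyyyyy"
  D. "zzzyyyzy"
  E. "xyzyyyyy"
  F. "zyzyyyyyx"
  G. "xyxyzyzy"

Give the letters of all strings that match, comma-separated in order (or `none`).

A. "xyzzxyzy" → no match
B. "xzz" → no match — must end with "y"
C. "yyzyyyyy" → match
D. "zzzyyyzy" → no match
E. "xyzyyyyy" → match
F. "zyzyyyyyx" → no match — must end with "y"
G. "xyxyzyzy" → match

C, E, G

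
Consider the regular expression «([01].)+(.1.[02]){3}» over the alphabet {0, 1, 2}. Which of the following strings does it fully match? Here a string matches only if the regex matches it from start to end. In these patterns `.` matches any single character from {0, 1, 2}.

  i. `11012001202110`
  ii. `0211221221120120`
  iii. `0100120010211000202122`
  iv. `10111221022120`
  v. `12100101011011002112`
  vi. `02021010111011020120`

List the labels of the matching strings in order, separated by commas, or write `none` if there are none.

i, iv, v, vi

i → match
ii → no match
iii → no match
iv → match
v → match
vi → match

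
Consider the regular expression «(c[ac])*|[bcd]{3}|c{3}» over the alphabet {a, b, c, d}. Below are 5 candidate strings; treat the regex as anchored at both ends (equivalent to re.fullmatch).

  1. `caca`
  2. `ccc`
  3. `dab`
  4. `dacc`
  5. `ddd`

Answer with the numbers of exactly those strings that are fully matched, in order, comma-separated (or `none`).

1 → match
2 → match
3 → no match
4 → no match
5 → match

1, 2, 5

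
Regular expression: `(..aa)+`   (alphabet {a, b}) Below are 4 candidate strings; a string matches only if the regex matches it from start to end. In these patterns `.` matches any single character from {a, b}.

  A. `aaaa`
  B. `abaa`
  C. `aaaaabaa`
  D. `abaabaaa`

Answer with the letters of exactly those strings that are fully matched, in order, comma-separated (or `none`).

A → match
B → match
C → match
D → match

A, B, C, D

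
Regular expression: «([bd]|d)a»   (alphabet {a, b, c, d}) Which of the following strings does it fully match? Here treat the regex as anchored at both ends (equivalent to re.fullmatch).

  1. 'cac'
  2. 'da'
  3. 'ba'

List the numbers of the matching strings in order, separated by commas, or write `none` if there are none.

2, 3

1 → no match — must end with 'a'
2 → match
3 → match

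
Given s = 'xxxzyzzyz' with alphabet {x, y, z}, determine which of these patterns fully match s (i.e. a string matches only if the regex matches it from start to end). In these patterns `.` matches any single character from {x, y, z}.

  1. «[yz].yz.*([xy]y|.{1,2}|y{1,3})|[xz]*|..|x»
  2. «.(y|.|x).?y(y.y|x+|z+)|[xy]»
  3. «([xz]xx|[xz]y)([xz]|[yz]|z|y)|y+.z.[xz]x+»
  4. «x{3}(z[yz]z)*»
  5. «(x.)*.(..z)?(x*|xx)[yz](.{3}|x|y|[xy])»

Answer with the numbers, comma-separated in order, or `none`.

1 → no match
2 → no match
3 → no match
4 → match
5 → match

4, 5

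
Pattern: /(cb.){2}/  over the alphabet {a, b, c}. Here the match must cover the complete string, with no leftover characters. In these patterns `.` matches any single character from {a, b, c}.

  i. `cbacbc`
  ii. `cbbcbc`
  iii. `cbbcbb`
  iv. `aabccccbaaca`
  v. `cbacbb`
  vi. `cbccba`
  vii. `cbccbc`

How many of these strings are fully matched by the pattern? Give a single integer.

6

i → match
ii → match
iii → match
iv → no match — must start with `cb`
v → match
vi → match
vii → match
Total matched: 6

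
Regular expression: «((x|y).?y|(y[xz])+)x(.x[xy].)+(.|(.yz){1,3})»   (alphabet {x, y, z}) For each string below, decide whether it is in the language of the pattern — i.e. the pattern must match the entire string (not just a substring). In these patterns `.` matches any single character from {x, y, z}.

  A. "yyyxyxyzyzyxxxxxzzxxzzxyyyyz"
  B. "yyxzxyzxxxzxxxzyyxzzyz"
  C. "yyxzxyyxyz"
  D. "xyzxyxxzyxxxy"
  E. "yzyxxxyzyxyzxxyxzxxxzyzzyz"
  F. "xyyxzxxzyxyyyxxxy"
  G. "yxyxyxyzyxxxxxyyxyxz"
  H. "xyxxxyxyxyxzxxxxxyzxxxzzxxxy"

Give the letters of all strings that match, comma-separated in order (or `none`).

A → no match
B → no match
C → match
D → no match
E → match
F → match
G → match
H → match

C, E, F, G, H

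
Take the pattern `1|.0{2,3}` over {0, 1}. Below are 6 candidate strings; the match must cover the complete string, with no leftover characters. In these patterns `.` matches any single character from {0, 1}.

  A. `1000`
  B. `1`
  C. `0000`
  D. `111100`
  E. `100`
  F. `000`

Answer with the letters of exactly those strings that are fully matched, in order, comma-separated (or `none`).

A → match
B → match
C → match
D → no match
E → match
F → match

A, B, C, E, F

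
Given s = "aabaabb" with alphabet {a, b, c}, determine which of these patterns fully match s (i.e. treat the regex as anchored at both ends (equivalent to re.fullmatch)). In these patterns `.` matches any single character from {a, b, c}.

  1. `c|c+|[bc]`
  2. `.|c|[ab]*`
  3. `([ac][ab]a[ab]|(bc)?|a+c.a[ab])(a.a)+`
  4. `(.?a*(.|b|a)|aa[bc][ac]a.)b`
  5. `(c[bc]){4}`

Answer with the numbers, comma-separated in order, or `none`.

1 → no match
2 → match
3 → no match — must end with "a"
4 → match
5 → no match — must start with "c"

2, 4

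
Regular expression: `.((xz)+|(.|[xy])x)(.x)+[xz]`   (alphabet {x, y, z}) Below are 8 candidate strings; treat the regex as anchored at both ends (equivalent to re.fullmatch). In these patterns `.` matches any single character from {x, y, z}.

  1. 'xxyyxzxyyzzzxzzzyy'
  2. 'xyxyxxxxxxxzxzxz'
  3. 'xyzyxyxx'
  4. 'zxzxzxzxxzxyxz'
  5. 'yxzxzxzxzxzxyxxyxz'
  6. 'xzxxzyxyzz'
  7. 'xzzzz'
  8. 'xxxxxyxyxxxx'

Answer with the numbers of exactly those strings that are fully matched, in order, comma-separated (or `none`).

1 → no match
2 → match
3 → no match
4 → match
5 → no match
6 → no match
7 → no match
8 → match

2, 4, 8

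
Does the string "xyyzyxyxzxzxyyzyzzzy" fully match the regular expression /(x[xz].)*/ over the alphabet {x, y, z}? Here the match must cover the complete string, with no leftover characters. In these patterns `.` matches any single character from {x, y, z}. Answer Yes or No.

No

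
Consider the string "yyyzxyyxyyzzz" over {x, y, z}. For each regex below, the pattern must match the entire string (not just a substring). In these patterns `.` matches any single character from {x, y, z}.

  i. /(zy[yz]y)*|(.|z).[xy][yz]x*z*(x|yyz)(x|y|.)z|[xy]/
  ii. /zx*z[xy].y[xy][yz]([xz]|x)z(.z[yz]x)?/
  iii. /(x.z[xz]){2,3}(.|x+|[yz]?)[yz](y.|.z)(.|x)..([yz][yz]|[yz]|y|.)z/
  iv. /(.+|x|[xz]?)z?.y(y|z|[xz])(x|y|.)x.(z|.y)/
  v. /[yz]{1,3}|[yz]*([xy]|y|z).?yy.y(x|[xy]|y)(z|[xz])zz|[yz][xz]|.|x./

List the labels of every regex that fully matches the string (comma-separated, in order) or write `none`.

i → no match
ii → no match — must start with "z"
iii → no match — must start with "x"
iv → no match
v → match

v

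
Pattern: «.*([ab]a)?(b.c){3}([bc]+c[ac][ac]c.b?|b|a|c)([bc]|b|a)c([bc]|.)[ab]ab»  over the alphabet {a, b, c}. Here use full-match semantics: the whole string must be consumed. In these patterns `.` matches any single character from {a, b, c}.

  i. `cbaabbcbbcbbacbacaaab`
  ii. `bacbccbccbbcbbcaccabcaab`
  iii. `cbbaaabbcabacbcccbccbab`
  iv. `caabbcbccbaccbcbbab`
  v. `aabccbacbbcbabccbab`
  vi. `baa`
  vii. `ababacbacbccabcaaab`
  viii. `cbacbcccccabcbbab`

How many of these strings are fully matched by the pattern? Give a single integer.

i → no match
ii → no match
iii → no match
iv → match
v → no match
vi → no match — must end with `ab`
vii → match
viii → no match
Total matched: 2

2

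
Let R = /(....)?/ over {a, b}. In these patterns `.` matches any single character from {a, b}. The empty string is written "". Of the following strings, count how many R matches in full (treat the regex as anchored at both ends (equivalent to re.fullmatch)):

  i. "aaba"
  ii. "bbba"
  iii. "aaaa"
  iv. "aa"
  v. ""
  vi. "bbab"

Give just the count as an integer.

5

i → match
ii → match
iii → match
iv → no match
v → match
vi → match
Total matched: 5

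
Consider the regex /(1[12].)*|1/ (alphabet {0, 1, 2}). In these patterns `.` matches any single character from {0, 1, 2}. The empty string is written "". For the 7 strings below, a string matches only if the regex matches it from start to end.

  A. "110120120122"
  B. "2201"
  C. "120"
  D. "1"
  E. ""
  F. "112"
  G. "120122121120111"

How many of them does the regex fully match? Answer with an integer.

6

A → match
B → no match
C → match
D → match
E → match
F → match
G → match
Total matched: 6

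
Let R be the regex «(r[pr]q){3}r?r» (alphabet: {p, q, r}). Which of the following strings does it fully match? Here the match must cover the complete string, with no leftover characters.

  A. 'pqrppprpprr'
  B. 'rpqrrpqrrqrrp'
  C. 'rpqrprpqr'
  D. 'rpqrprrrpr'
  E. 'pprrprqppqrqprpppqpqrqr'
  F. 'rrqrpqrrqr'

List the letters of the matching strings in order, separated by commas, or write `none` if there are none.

A → no match — must start with 'r'
B → no match — must end with 'r'
C → no match
D → no match
E → no match — must start with 'r'
F → match

F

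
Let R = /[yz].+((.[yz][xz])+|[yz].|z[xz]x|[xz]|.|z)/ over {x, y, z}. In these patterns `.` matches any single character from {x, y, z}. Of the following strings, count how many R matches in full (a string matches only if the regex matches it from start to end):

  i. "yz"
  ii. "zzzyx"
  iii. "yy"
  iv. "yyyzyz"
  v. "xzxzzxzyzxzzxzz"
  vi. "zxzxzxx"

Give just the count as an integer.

3

i. "yz" → no match
ii. "zzzyx" → match
iii. "yy" → no match
iv. "yyyzyz" → match
v → no match
vi. "zxzxzxx" → match
Total matched: 3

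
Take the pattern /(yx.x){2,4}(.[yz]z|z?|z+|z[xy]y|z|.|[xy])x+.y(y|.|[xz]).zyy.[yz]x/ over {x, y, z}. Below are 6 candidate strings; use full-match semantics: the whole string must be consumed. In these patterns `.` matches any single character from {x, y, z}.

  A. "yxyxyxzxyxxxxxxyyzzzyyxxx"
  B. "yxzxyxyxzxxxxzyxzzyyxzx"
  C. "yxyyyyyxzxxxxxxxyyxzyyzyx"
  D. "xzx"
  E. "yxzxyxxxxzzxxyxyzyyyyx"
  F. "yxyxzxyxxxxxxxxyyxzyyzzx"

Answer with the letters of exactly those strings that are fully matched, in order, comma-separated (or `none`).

B, E

A → no match
B → match
C → no match
D → no match — must start with "yx"
E → match
F → no match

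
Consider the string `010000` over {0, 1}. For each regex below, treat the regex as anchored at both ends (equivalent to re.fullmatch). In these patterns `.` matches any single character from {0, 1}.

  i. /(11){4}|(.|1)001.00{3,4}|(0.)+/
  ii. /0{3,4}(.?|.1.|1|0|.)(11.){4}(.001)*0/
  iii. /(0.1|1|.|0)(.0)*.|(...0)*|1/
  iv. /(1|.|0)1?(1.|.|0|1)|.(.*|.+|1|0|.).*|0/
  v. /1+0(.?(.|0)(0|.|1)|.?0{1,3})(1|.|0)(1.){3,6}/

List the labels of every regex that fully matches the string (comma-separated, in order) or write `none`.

i, iii, iv

i → match
ii → no match
iii → match
iv → match
v → no match — must start with `1`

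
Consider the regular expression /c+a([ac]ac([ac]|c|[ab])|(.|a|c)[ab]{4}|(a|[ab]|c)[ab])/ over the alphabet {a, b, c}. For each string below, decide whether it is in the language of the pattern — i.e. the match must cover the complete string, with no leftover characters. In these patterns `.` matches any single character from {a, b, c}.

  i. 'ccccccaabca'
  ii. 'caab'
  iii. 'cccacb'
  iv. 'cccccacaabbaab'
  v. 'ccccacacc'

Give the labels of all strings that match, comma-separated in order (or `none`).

ii, iii, v

i. 'ccccccaabca' → no match
ii. 'caab' → match
iii. 'cccacb' → match
iv → no match
v. 'ccccacacc' → match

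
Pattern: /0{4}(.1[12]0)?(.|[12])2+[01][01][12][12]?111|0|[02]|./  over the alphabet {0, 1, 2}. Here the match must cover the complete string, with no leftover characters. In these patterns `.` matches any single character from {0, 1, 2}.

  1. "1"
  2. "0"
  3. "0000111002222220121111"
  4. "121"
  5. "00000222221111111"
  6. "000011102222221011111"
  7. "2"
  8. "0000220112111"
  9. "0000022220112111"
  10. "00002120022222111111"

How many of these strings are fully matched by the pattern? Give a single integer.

9

1 → match
2 → match
3 → match
4 → no match
5 → match
6 → match
7 → match
8 → match
9 → match
10 → match
Total matched: 9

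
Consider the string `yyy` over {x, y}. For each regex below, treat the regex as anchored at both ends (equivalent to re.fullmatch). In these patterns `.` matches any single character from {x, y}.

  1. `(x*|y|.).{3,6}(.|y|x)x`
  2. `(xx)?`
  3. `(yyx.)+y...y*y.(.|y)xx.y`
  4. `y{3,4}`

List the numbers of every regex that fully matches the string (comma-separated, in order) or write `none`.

4

1 → no match — must end with `x`
2 → no match
3 → no match — must start with `yyx`
4 → match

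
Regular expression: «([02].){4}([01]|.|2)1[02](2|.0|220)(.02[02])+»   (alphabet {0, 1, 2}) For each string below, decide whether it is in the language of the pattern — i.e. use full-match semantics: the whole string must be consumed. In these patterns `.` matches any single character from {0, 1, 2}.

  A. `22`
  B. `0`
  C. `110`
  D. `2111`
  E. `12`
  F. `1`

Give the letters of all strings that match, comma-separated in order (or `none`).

A → no match
B → no match
C → no match
D → no match
E → no match
F → no match

none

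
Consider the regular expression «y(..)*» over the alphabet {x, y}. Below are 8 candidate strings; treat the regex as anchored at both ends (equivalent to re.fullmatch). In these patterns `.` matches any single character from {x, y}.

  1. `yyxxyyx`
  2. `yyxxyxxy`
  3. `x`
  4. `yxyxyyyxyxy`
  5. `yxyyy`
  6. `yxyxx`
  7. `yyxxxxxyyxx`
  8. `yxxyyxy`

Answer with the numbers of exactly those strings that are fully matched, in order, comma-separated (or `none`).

1, 4, 5, 6, 7, 8

1 → match
2 → no match
3 → no match — must start with `y`
4 → match
5 → match
6 → match
7 → match
8 → match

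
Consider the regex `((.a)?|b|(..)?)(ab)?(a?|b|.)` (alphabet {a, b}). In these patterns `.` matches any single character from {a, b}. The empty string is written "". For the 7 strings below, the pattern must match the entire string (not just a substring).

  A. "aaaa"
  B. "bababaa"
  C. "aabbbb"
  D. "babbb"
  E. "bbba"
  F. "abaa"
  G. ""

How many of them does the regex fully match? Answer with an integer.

A → no match
B → no match
C → no match
D → no match
E → no match
F → no match
G → match
Total matched: 1

1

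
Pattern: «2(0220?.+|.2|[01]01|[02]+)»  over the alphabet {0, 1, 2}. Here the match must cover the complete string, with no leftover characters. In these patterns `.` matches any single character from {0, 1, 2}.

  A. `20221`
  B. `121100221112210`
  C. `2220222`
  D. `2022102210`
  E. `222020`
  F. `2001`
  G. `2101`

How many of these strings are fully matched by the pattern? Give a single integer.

A. `20221` → match
B → no match — must start with `2`
C. `2220222` → match
D. `2022102210` → match
E. `222020` → match
F. `2001` → match
G. `2101` → match
Total matched: 6

6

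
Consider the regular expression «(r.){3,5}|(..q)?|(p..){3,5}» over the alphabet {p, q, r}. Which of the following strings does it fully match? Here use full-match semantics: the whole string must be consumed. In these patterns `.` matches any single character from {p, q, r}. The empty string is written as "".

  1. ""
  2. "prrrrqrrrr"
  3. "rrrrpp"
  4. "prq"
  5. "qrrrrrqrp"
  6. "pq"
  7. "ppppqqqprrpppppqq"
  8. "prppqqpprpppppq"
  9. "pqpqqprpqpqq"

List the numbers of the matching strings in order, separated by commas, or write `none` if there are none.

1, 4, 8

1 → match
2 → no match
3 → no match
4 → match
5 → no match
6 → no match
7 → no match
8 → match
9 → no match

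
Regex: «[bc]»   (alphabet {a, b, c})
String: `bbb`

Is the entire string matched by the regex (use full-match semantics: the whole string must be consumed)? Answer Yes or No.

No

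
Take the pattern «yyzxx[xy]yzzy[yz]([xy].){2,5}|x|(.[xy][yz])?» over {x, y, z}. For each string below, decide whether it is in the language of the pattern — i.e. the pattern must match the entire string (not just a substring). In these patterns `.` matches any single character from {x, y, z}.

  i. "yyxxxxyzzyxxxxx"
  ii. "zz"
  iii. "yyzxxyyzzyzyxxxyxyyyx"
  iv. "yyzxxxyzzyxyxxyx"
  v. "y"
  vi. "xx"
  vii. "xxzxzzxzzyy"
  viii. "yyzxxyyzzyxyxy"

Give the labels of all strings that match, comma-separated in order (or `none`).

iii

i → no match
ii. "zz" → no match
iii → match
iv → no match
v. "y" → no match
vi. "xx" → no match
vii. "xxzxzzxzzyy" → no match
viii → no match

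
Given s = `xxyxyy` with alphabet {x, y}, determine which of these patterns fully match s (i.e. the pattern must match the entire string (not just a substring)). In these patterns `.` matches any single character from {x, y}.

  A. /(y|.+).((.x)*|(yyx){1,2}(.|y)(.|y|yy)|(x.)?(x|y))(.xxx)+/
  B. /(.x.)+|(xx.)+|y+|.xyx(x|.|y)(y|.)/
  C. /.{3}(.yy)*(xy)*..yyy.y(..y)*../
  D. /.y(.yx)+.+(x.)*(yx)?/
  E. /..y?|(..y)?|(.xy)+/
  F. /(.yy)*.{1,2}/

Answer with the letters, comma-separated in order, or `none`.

A → no match — must end with `xxx`
B → match
C → no match
D → no match
E → no match
F → no match

B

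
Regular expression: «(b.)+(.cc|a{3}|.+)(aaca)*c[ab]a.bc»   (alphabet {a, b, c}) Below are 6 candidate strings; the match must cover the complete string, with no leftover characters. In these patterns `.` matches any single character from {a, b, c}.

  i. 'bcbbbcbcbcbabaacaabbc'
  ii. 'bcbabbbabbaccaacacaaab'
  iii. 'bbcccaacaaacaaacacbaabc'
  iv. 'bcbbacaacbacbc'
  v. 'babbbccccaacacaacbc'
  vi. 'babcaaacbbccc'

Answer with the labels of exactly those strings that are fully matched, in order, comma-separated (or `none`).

i → match
ii → no match — must end with 'bc'
iii → match
iv → match
v → match
vi → no match — must end with 'bc'

i, iii, iv, v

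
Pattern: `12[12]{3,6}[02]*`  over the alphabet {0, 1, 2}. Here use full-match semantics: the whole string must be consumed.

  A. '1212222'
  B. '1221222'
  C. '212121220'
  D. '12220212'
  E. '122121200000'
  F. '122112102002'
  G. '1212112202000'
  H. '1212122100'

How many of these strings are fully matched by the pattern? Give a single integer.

A. '1212222' → match
B. '1221222' → match
C. '212121220' → no match — must start with '12'
D. '12220212' → no match
E. '122121200000' → match
F. '122112102002' → match
G → match
H. '1212122100' → match
Total matched: 6

6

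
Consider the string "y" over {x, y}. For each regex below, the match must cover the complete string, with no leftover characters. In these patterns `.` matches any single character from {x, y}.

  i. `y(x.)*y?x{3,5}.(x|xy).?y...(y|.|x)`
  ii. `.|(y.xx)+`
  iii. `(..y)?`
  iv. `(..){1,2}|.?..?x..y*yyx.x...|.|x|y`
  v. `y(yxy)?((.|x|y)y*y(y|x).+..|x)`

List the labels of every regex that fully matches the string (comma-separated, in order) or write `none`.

i → no match
ii → match
iii → no match
iv → match
v → no match

ii, iv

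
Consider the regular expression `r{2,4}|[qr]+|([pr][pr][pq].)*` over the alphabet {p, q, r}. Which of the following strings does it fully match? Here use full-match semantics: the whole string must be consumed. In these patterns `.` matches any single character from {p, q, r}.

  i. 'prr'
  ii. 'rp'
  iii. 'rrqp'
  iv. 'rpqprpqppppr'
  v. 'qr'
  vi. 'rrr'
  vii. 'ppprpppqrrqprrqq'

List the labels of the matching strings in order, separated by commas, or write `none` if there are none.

i. 'prr' → no match
ii. 'rp' → no match
iii. 'rrqp' → match
iv. 'rpqprpqppppr' → match
v. 'qr' → match
vi. 'rrr' → match
vii → match

iii, iv, v, vi, vii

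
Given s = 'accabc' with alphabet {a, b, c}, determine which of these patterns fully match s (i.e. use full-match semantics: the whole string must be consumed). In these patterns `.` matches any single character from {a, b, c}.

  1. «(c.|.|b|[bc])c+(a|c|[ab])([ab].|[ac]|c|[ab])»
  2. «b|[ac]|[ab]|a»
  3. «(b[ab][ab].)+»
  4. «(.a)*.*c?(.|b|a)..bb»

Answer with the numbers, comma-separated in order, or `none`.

1 → match
2 → no match
3 → no match — must start with 'b'
4 → no match — must end with 'bb'

1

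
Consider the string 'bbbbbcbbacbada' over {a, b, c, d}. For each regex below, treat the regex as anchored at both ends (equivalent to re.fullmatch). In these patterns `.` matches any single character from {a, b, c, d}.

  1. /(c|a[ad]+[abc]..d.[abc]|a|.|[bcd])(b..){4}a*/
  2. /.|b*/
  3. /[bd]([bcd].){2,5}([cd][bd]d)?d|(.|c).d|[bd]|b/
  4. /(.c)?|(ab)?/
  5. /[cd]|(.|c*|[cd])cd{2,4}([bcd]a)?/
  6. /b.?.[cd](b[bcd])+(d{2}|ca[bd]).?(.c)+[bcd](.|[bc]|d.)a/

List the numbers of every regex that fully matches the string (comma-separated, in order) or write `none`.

1

1 → match
2 → no match
3 → no match
4 → no match
5 → no match
6 → no match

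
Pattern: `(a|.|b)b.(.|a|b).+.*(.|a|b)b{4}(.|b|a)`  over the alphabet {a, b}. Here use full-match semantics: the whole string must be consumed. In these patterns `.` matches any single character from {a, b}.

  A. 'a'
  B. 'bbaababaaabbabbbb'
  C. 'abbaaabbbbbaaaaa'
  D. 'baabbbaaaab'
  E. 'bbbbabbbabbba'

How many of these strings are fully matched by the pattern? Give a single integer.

A → no match
B → no match
C → no match
D → no match
E → no match
Total matched: 0

0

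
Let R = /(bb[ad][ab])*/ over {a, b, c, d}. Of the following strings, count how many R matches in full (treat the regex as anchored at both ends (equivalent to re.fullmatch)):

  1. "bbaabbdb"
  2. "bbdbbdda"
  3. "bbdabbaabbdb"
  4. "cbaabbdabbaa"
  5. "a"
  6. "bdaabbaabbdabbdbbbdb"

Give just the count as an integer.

1. "bbaabbdb" → match
2. "bbdbbdda" → no match
3. "bbdabbaabbdb" → match
4. "cbaabbdabbaa" → no match
5. "a" → no match
6 → no match
Total matched: 2

2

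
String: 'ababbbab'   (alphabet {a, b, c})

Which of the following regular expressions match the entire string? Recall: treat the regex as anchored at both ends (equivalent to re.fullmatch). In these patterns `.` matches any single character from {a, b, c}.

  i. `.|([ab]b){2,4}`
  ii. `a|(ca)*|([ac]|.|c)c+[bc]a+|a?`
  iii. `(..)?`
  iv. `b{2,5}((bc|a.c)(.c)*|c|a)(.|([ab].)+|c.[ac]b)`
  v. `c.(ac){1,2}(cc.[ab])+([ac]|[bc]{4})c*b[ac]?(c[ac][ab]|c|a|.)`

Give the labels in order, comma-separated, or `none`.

i

i → match
ii → no match
iii → no match
iv → no match — must start with 'b'
v → no match — must start with 'c'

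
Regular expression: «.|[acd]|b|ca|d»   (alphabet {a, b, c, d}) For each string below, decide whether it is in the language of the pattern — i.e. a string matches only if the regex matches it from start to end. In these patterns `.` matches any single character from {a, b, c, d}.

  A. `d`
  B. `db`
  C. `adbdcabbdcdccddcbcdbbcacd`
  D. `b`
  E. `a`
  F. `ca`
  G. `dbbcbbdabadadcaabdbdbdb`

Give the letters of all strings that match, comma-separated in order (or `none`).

A → match
B → no match
C → no match
D → match
E → match
F → match
G → no match

A, D, E, F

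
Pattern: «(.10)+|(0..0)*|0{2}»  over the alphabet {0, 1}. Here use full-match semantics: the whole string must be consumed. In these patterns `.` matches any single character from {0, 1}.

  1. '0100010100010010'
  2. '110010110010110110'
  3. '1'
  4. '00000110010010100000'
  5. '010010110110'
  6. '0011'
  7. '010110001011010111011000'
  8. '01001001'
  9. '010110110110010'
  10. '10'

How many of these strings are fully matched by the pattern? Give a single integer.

3

1 → no match
2 → match
3. '1' → no match
4 → no match
5. '010010110110' → match
6. '0011' → no match
7 → no match
8. '01001001' → no match
9 → match
10. '10' → no match
Total matched: 3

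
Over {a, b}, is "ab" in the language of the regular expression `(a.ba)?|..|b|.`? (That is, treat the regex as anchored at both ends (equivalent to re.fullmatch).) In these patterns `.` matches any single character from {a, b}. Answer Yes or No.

Yes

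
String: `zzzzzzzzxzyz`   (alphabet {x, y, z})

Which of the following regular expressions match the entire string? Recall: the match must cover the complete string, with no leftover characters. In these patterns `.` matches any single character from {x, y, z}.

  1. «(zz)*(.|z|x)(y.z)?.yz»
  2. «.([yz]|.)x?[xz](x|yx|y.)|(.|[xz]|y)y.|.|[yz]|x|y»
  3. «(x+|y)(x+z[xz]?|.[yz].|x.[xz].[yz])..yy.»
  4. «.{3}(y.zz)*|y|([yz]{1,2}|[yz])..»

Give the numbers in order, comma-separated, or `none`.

1

1 → match
2 → no match
3 → no match
4 → no match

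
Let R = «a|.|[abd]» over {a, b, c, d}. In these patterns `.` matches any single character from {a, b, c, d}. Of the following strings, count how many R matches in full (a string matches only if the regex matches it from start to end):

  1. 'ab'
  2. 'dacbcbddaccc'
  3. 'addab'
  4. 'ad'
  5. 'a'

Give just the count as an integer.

1

1 → no match
2 → no match
3 → no match
4 → no match
5 → match
Total matched: 1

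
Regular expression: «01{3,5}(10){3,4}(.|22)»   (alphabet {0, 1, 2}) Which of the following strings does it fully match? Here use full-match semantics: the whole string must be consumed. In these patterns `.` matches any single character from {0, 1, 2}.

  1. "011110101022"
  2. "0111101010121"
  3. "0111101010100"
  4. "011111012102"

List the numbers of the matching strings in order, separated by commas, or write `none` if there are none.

1 → match
2 → no match
3 → match
4 → no match

1, 3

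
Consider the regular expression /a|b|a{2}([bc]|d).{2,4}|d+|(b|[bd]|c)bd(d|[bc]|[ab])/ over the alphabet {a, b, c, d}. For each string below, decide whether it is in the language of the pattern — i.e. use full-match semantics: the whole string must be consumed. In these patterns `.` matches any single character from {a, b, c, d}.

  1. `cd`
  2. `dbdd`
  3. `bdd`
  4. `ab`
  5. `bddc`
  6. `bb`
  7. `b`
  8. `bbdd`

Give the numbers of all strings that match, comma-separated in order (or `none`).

1 → no match
2 → match
3 → no match
4 → no match
5 → no match
6 → no match
7 → match
8 → match

2, 7, 8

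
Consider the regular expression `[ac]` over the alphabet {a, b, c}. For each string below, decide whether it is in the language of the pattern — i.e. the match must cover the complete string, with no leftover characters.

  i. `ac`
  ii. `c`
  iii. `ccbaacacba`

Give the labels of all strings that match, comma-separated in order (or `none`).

i. `ac` → no match
ii. `c` → match
iii. `ccbaacacba` → no match

ii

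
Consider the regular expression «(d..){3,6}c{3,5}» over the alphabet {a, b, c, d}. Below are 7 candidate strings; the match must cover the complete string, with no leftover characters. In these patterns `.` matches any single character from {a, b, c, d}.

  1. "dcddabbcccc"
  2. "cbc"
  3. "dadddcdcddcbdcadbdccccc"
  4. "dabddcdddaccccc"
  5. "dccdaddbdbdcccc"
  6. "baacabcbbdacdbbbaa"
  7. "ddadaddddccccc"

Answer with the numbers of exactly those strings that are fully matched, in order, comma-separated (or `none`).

1 → no match
2 → no match — must start with "d"
3 → match
4 → no match
5 → no match
6 → no match — must start with "d"
7 → match

3, 7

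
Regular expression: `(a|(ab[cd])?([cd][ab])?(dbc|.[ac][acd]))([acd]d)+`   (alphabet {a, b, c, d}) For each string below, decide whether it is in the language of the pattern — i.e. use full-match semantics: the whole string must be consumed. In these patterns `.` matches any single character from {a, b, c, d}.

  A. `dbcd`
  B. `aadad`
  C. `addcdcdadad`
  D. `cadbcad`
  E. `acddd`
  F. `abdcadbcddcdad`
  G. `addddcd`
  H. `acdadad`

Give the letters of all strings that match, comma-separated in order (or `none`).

B, C, D, E, F, G, H

A → no match
B → match
C → match
D → match
E → match
F → match
G → match
H → match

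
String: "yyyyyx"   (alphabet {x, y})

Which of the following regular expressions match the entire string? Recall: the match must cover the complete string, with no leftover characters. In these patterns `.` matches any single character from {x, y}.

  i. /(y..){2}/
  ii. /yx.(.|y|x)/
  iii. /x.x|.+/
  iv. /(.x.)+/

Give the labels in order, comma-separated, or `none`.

i → match
ii → no match — must start with "yx"
iii → match
iv → no match

i, iii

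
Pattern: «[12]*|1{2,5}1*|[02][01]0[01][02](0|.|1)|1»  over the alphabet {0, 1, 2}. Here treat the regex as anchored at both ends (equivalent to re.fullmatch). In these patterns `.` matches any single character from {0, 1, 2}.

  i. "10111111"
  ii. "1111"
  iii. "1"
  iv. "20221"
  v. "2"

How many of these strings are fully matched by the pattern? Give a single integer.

3

i → no match
ii → match
iii → match
iv → no match
v → match
Total matched: 3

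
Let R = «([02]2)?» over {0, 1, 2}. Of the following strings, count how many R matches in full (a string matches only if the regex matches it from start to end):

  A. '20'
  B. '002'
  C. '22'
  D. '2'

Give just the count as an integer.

A. '20' → no match
B. '002' → no match
C. '22' → match
D. '2' → no match
Total matched: 1

1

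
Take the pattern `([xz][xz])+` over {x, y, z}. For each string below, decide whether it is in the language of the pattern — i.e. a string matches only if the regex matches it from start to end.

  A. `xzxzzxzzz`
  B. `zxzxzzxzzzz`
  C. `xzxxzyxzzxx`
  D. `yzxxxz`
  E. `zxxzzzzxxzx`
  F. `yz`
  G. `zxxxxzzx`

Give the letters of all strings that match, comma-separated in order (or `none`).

G

A → no match
B → no match
C → no match
D → no match
E → no match
F → no match
G → match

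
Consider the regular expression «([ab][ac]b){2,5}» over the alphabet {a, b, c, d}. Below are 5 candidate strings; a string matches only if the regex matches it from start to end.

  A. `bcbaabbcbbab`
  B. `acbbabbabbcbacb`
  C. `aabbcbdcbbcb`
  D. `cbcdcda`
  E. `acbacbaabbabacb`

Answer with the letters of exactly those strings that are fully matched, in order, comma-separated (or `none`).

A → match
B → match
C → no match
D → no match — must end with `b`
E → match

A, B, E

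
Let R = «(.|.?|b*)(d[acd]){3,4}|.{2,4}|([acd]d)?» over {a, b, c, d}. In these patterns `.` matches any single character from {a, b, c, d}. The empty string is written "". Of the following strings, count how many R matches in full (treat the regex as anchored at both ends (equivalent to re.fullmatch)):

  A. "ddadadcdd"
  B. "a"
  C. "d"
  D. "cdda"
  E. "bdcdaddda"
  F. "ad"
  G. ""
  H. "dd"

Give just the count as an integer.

A → match
B → no match
C → no match
D → match
E → match
F → match
G → match
H → match
Total matched: 6

6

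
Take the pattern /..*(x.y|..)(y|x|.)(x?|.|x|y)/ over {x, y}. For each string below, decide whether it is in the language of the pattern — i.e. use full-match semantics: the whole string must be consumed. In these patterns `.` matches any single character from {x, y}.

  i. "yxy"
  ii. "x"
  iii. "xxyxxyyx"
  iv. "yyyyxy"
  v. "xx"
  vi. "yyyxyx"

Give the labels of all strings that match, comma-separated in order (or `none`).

iii, iv, vi

i → no match
ii → no match
iii → match
iv → match
v → no match
vi → match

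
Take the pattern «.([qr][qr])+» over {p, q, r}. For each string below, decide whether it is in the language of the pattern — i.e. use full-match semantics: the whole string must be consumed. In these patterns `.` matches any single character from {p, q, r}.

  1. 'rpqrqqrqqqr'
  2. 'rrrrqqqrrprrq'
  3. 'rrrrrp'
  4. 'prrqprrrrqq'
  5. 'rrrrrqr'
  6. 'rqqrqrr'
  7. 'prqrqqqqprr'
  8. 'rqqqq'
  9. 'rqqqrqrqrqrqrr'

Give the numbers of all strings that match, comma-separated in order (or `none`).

1 → no match
2 → no match
3 → no match
4 → no match
5 → match
6 → match
7 → no match
8 → match
9 → no match

5, 6, 8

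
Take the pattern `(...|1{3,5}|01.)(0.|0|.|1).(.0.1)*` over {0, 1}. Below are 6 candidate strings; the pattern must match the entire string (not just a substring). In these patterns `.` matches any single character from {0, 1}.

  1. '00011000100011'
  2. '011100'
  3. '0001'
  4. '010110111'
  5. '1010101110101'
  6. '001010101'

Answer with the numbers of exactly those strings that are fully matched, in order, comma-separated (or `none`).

none

1 → no match
2 → no match
3 → no match
4 → no match
5 → no match
6 → no match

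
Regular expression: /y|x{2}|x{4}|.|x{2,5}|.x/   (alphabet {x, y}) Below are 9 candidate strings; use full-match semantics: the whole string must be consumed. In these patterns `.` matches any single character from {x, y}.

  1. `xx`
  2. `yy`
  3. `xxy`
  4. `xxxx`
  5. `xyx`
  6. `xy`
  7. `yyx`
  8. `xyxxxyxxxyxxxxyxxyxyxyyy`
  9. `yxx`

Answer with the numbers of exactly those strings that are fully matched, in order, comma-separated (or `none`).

1, 4

1 → match
2 → no match
3 → no match
4 → match
5 → no match
6 → no match
7 → no match
8 → no match
9 → no match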